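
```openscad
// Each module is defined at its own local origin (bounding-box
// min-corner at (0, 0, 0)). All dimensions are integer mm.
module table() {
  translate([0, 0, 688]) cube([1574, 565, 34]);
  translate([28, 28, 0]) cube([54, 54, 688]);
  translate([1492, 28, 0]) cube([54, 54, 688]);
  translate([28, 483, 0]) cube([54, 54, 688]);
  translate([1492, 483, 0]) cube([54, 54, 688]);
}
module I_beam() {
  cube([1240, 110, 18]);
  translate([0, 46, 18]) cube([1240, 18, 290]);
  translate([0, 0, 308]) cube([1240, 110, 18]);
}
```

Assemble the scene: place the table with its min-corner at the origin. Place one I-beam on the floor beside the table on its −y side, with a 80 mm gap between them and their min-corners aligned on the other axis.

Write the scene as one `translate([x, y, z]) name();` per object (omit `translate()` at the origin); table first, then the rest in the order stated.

table();
translate([0, -190, 0]) I_beam();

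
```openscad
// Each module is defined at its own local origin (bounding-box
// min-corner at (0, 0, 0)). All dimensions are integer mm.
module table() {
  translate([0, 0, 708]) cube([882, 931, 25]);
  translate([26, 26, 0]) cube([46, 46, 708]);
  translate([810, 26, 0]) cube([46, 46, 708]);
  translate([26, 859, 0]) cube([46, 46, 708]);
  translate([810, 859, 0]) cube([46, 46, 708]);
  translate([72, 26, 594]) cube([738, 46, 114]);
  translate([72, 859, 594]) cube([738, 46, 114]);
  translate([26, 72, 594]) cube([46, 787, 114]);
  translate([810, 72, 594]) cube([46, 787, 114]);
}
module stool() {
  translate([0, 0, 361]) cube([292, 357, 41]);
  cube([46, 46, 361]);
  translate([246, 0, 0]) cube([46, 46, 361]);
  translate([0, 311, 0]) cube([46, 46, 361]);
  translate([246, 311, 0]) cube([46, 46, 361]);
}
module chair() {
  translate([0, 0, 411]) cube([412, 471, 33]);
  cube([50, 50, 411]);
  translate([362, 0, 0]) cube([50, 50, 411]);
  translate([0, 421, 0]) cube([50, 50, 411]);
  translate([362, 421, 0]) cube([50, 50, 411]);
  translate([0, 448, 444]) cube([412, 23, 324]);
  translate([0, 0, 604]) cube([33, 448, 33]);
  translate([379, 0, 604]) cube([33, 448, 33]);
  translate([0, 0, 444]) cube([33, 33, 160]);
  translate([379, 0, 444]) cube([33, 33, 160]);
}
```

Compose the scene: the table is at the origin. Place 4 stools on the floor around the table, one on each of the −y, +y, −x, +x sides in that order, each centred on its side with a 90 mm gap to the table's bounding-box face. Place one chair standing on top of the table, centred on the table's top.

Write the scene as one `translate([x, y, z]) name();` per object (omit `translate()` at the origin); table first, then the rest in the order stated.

table();
translate([295, -447, 0]) stool();
translate([295, 1021, 0]) stool();
translate([-382, 287, 0]) stool();
translate([972, 287, 0]) stool();
translate([235, 230, 733]) chair();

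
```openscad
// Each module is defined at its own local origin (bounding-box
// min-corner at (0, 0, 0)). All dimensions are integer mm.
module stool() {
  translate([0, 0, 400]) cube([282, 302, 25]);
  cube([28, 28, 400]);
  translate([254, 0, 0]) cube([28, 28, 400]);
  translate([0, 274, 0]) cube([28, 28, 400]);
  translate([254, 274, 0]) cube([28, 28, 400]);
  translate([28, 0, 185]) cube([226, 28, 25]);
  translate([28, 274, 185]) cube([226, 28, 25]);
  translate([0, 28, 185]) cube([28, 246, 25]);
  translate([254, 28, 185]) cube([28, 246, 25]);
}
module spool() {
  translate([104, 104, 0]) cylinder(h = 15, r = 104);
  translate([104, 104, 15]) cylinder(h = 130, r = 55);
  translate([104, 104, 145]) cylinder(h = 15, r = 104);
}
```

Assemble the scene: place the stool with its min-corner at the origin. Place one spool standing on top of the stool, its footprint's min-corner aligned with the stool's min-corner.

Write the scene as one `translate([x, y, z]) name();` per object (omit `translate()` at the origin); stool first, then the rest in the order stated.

stool();
translate([0, 0, 425]) spool();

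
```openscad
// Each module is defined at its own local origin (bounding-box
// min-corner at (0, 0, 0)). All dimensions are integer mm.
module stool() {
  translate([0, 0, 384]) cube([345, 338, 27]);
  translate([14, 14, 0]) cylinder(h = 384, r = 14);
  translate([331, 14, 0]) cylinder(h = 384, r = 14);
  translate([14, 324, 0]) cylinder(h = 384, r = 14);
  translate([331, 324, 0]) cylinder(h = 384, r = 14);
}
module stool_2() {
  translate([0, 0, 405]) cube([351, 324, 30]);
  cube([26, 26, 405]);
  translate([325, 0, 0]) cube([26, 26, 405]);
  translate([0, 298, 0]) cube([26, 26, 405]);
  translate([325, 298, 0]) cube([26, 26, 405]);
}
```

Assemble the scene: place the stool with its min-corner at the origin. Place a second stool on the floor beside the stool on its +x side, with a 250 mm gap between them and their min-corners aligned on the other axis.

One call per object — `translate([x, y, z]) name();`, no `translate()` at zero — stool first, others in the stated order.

stool();
translate([595, 0, 0]) stool_2();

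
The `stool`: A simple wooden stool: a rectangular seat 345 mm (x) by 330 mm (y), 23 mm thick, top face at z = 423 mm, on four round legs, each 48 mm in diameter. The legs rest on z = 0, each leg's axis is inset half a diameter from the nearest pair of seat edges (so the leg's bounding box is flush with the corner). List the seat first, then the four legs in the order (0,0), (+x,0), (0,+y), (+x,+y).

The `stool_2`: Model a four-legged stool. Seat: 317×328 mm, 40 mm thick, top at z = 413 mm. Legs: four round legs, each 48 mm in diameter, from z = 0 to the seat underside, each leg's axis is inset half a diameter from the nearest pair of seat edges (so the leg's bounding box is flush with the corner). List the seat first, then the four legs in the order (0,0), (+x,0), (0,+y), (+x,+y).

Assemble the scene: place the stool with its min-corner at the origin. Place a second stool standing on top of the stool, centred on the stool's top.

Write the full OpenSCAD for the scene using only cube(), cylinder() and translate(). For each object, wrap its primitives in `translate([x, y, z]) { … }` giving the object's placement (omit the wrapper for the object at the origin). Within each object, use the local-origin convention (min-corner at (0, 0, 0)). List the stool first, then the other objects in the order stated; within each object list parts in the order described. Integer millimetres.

translate([0, 0, 400]) cube([345, 330, 23]);
translate([24, 24, 0]) cylinder(h = 400, r = 24);
translate([321, 24, 0]) cylinder(h = 400, r = 24);
translate([24, 306, 0]) cylinder(h = 400, r = 24);
translate([321, 306, 0]) cylinder(h = 400, r = 24);
translate([14, 1, 423]) {
  translate([0, 0, 373]) cube([317, 328, 40]);
  translate([24, 24, 0]) cylinder(h = 373, r = 24);
  translate([293, 24, 0]) cylinder(h = 373, r = 24);
  translate([24, 304, 0]) cylinder(h = 373, r = 24);
  translate([293, 304, 0]) cylinder(h = 373, r = 24);
}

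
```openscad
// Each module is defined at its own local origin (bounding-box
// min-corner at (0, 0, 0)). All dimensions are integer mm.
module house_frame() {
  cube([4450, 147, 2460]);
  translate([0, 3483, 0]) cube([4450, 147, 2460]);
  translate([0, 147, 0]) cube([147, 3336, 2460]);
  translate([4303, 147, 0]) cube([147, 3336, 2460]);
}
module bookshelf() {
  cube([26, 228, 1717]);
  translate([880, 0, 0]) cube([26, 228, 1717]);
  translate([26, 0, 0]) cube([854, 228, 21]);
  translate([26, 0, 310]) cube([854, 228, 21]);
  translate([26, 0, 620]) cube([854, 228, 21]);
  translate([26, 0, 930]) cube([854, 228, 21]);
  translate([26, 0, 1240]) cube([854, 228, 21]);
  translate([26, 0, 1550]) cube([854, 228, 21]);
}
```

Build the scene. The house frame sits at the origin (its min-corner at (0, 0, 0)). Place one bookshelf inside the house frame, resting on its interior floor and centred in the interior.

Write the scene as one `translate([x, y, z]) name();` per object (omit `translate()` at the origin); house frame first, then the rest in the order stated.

house_frame();
translate([1772, 1701, 0]) bookshelf();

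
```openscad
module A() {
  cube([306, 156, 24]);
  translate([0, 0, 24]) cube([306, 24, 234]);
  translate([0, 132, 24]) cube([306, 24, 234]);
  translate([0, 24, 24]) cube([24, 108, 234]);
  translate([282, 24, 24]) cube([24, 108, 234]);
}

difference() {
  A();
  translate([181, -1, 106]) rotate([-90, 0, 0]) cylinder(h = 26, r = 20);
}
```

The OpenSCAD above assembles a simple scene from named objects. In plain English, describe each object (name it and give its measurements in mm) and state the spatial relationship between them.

A is an open storage box with external size 306×156×258 mm and wall thickness 24 mm (the base is also 24 mm thick). The base covers the whole footprint; the four walls stand on the base, with the y-facing walls full-width and the x-facing walls fitting between their inner faces.

The open box has a circular hole of radius 20 mm through its front wall, centred at (x = 181, z = 106).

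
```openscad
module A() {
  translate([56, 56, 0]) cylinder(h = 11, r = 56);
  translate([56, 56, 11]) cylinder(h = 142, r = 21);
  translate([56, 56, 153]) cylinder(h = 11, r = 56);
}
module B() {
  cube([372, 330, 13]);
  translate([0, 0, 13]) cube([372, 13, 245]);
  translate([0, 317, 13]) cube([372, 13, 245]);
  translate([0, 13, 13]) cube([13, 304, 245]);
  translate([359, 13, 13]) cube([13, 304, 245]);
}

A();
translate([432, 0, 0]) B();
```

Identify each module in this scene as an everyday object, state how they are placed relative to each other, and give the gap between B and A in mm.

The open box's nearest face is 320 mm from the spool's +x face.

A is a spool. B is an open box. The open box is on the floor beside the spool on its +x side. The gap between the open box and the spool is 320 mm.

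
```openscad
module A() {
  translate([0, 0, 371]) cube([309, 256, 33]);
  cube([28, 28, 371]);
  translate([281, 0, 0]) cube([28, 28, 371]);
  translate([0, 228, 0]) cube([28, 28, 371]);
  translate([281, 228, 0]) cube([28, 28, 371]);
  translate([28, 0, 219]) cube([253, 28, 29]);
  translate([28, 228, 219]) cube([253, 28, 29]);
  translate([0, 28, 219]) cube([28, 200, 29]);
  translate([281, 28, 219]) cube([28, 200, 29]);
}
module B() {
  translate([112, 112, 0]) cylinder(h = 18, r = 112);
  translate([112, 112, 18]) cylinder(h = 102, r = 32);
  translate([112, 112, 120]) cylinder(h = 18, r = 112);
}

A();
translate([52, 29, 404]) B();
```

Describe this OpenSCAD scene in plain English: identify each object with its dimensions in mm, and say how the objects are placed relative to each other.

A is a four-legged stool. The seat is a 309×256×33 mm slab whose top surface is at z = 404 mm; four square legs, each 28×28 mm in cross-section, run from the floor (z = 0) to the underside of the seat, each flush with a corner of the seat. Four stretchers, 28 mm wide and 29 mm tall, connect adjacent legs with their undersides at z = 219 mm, each running between the inner faces of the legs it joins and aligned with the legs' outer faces on the other axis.

B is a spool: two coaxial disc flanges of radius 112 mm and thickness 18 mm, joined by a core cylinder of radius 32 mm and height 102 mm. The lower flange rests on z = 0 and the three cylinders share a vertical axis.

The spool is on top of the stool.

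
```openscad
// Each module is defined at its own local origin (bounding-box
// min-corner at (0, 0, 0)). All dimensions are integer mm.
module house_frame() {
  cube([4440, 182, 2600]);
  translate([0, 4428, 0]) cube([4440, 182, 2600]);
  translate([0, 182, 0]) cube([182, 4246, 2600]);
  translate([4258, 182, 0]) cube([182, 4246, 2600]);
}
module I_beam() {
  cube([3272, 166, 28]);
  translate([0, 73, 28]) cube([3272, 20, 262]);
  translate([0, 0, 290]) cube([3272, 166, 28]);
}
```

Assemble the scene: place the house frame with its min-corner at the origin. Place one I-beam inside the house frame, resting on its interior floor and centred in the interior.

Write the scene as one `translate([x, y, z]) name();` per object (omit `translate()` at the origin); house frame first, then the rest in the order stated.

house_frame();
translate([584, 2222, 0]) I_beam();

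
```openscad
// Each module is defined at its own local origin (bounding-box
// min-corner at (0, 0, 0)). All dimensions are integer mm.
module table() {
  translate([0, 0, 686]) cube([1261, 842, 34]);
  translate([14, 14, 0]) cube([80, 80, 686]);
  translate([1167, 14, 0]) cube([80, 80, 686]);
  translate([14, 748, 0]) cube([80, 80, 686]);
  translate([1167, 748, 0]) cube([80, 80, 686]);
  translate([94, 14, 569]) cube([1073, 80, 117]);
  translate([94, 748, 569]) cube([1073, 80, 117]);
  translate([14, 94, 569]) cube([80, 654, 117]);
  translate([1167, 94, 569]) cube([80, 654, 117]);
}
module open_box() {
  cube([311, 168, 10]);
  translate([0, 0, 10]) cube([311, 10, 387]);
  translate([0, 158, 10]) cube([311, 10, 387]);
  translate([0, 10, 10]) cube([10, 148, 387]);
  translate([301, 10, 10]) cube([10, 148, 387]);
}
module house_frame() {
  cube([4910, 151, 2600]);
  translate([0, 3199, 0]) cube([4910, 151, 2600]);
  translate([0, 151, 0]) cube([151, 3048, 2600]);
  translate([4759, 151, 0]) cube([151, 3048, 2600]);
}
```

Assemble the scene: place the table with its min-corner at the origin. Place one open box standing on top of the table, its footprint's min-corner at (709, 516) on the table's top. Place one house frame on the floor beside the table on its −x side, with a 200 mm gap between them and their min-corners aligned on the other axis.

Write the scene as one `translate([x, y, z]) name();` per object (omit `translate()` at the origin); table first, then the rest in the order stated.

table();
translate([709, 516, 720]) open_box();
translate([-5110, 0, 0]) house_frame();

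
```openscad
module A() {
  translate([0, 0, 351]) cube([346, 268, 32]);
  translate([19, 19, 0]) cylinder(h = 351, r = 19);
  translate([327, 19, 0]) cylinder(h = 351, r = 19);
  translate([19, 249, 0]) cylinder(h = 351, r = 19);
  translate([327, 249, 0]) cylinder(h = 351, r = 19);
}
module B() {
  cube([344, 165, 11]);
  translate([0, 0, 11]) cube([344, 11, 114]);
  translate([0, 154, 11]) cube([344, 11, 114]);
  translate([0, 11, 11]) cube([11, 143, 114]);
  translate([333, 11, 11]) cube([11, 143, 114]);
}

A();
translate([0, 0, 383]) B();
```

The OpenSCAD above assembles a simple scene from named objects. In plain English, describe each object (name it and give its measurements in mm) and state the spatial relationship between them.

A is a four-legged stool. The seat is a 346×268×32 mm slab whose top surface is at z = 383 mm; four round legs, each 38 mm in diameter, run from the floor (z = 0) to the underside of the seat, each leg's axis is inset half a diameter from the nearest pair of seat edges (so the leg's bounding box is flush with the corner).

B is an open-topped rectangular box: outside dimensions 344×165×125 mm, with a uniform wall and base thickness of 11 mm. The base is a full 344×165 slab on the floor; four walls sit on top of the base. The front and back walls (the −y and +y sides) span the full width; the two side walls fit between them.

The open box is on top of the stool.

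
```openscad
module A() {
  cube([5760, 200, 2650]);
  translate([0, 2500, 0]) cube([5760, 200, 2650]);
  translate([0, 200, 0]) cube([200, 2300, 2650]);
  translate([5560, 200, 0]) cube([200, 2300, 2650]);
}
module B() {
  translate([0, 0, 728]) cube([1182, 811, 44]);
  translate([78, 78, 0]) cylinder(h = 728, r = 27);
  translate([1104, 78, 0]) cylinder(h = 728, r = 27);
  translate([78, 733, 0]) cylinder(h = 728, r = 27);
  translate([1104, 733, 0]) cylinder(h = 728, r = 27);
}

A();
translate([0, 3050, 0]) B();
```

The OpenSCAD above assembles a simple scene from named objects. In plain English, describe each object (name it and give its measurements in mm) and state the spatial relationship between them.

A is a box-shaped house frame (walls only): outside footprint 5760×2700 mm, wall height 2650 mm, wall thickness 200 mm. The two y-facing walls run the full x-width; the two x-facing walls fit between the inner faces of the y-facing walls.

B is a rectangular dining table. The top is 1182×811×44 mm with its upper surface at z = 772 mm. It stands on four round legs of 54 mm diameter, each leg's bounding box inset 51 mm from the nearest pair of top edges, running from the floor to the underside of the top.

The table is on the floor beside the house frame on its +y side.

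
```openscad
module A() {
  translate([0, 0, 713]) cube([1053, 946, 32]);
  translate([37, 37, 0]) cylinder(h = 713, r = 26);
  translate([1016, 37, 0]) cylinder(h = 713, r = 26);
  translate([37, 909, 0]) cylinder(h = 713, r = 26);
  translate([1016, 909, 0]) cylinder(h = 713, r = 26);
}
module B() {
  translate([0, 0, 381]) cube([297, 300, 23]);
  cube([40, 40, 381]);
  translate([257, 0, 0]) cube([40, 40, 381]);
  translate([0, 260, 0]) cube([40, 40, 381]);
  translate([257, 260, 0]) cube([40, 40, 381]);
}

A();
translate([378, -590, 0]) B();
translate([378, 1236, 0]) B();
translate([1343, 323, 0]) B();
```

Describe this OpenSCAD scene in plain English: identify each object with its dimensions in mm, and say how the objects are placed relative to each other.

A is a table with a 1053×946 mm rectangular top, 32 mm thick, top surface at z = 745 mm, supported by four round legs of 52 mm diameter, each leg's bounding box inset 11 mm from the nearest pair of top edges, running from the floor.

B is a four-legged stool. The seat is 297×300 mm, 23 mm thick, top at z = 404 mm. It stands on four square legs, each 40×40 mm in cross-section, from z = 0 to the seat underside, each flush with a corner of the seat.

Three stools sit around the table at the −y, +y, +x sides.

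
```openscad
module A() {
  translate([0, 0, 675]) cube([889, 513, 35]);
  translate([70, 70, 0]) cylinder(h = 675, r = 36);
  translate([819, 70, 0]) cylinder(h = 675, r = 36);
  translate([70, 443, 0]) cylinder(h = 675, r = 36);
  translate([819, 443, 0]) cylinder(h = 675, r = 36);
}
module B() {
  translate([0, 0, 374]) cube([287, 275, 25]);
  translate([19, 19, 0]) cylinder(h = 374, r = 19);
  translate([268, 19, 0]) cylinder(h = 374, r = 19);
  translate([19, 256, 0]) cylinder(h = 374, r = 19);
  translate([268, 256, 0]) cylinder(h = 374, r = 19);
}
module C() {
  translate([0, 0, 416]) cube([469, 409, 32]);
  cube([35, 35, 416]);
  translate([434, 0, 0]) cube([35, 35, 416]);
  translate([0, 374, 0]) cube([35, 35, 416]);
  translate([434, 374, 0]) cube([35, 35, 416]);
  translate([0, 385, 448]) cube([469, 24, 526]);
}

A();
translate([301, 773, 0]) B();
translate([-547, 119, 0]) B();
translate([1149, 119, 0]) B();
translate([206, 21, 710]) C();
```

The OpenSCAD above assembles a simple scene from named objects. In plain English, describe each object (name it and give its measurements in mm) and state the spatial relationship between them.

A is a table with a 889×513 mm rectangular top, 35 mm thick, top surface at z = 710 mm, supported by four round legs of 72 mm diameter, each leg's bounding box inset 34 mm from the nearest pair of top edges, running from the floor.

B is a four-legged stool. The seat is a 287×275×25 mm slab whose top surface is at z = 399 mm; four round legs, each 38 mm in diameter, run from the floor (z = 0) to the underside of the seat, each leg's axis is inset half a diameter from the nearest pair of seat edges (so the leg's bounding box is flush with the corner).

C is a chair. The seat is a 469×409×32 mm slab with its top at z = 448 mm, on four 35×35 mm corner legs (flush with the seat edges, standing on z = 0). A flat backrest 24 mm thick, 526 mm tall, spans the full seat width and rises from the seat top along its +y edge, rear face flush with the rear of the seat.

Three stools sit around the table at the +y, −x, +x sides. The chair is on top of the table.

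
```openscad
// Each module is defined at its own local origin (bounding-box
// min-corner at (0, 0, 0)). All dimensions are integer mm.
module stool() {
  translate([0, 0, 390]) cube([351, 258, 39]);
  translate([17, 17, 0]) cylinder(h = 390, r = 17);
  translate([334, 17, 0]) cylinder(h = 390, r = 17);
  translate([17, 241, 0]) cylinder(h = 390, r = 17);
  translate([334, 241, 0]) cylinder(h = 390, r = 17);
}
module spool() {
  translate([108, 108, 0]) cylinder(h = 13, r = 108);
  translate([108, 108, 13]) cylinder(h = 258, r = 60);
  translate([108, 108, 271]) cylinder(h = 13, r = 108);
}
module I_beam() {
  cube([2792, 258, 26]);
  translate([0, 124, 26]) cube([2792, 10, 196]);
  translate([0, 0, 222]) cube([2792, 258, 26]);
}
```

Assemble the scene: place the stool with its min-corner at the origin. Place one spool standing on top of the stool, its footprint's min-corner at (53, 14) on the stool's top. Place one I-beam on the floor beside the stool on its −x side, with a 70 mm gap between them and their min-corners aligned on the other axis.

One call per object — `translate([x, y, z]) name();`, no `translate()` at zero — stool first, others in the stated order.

stool();
translate([53, 14, 429]) spool();
translate([-2862, 0, 0]) I_beam();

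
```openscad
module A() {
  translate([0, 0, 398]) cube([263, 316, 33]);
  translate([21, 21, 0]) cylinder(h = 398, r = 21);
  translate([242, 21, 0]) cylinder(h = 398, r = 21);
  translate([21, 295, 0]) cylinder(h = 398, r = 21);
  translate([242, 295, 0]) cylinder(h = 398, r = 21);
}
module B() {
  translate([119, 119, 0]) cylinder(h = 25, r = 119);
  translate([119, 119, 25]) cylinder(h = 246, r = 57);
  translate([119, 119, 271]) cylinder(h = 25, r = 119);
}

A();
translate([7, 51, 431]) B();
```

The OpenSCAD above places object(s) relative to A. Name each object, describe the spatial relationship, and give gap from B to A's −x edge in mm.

A is a stool. B is a spool. The spool is on top of the stool. The gap from the spool to the stool's −x edge is 7 mm.

The spool's min-x is at 7; the stool's min-x is 0; gap = 7 mm.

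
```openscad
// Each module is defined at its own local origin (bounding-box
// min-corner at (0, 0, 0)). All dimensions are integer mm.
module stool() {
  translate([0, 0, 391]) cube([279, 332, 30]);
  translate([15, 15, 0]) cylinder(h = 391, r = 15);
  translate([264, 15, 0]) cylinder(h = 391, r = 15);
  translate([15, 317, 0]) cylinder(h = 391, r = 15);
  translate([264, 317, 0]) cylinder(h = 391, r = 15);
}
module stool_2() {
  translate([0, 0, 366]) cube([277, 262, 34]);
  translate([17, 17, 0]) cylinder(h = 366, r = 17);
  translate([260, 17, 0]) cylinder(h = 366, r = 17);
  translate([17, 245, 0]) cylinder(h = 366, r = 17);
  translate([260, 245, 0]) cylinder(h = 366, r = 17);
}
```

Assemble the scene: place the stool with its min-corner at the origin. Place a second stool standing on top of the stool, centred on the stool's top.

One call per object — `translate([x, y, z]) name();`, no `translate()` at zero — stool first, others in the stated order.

stool();
translate([1, 35, 421]) stool_2();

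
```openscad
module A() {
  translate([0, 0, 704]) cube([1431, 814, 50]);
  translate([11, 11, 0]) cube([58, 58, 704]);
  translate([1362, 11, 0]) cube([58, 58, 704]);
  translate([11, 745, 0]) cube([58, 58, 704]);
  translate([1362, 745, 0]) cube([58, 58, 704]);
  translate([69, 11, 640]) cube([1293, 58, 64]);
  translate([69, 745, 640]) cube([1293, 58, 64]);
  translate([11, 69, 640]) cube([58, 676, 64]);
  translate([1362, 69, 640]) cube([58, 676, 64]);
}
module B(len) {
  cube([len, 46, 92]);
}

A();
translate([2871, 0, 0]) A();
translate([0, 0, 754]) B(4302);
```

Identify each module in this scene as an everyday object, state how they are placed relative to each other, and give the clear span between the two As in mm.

A is a table. B is a beam. A beam spans the tops of two tables. The clear span between the two tables is 1440 mm.

Second table starts at x = 2871; first ends at x = 1431; clear span = 2871 − 1431 = 1440 mm.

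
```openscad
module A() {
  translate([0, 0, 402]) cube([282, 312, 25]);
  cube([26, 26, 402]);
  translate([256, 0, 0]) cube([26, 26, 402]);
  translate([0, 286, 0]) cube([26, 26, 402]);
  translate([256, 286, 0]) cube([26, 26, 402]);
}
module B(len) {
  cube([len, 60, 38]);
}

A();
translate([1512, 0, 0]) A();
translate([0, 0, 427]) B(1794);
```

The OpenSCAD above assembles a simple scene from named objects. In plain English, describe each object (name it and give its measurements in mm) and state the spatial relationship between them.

A is a simple wooden stool: a rectangular seat 282 mm (x) by 312 mm (y), 25 mm thick, top face at z = 427 mm, on four square legs, each 26×26 mm in cross-section. The legs rest on z = 0, each flush with a corner of the seat.

B is a rectangular beam 1794 mm long (x), 60 mm deep (y), 38 mm thick (z).

The beam spans the tops of two stools placed 1230 mm apart, resting at z = 427 mm.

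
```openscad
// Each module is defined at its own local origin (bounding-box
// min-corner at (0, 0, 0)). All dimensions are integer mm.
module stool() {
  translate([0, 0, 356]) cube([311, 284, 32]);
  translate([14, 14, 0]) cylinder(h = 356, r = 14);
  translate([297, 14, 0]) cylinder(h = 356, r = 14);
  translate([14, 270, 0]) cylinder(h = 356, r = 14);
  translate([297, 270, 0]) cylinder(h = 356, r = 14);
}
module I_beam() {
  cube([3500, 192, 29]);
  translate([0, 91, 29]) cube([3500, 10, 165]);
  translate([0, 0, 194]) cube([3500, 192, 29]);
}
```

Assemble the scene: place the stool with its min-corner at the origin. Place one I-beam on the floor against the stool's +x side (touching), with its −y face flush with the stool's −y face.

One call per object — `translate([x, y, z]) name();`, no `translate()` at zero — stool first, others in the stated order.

stool();
translate([311, 0, 0]) I_beam();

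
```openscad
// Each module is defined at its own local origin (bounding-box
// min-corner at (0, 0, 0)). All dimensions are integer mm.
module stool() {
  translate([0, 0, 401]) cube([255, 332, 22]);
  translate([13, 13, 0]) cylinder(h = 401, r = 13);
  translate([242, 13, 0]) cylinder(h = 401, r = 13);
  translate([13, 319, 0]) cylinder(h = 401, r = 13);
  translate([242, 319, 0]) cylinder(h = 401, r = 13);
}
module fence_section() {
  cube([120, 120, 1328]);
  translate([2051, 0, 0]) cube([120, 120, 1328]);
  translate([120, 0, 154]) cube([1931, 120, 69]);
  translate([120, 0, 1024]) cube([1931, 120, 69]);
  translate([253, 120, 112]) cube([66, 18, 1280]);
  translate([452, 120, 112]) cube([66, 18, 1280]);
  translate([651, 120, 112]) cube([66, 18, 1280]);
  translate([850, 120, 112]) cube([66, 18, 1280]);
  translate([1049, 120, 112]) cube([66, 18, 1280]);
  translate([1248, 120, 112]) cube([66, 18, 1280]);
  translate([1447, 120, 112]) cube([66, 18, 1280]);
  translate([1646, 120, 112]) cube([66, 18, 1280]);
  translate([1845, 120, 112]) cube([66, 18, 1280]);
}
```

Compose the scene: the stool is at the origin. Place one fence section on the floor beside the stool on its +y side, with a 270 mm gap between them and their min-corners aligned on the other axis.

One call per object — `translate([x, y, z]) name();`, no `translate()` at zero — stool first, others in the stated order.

stool();
translate([0, 602, 0]) fence_section();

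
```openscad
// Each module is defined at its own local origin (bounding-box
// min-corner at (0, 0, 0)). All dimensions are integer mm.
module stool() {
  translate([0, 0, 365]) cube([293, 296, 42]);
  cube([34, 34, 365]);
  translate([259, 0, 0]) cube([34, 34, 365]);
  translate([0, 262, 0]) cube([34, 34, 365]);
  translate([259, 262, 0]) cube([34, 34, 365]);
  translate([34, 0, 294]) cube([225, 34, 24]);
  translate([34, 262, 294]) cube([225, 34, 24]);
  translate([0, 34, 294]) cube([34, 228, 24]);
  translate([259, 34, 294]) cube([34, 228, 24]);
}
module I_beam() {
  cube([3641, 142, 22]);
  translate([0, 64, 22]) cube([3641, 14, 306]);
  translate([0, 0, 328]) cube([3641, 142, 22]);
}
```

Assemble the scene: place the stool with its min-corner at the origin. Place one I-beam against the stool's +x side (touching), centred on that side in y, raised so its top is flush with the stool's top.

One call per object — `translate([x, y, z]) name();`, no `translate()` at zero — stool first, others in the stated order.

stool();
translate([293, 77, 57]) I_beam();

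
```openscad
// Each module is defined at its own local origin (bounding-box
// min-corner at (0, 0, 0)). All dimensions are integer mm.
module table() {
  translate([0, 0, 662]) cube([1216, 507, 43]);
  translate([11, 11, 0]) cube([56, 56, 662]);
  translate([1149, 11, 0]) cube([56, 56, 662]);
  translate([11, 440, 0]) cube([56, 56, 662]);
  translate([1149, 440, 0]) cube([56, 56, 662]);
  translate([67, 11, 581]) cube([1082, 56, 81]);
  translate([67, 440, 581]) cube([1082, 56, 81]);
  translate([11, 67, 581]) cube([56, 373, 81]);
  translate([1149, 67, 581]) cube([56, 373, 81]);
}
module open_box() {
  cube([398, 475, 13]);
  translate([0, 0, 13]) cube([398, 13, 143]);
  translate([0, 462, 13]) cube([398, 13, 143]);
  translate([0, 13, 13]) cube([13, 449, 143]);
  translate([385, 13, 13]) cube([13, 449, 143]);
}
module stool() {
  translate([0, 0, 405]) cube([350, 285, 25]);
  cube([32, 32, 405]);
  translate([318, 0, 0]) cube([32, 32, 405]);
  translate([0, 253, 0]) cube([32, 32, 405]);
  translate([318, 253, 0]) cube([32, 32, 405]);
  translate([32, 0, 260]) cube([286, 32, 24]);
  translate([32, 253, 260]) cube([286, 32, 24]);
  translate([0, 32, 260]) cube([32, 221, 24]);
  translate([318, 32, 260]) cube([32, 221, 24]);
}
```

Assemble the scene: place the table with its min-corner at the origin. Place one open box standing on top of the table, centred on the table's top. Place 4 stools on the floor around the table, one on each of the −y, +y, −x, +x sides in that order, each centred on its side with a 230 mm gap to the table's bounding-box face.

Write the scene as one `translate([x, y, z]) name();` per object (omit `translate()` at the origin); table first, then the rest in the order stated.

table();
translate([409, 16, 705]) open_box();
translate([433, -515, 0]) stool();
translate([433, 737, 0]) stool();
translate([-580, 111, 0]) stool();
translate([1446, 111, 0]) stool();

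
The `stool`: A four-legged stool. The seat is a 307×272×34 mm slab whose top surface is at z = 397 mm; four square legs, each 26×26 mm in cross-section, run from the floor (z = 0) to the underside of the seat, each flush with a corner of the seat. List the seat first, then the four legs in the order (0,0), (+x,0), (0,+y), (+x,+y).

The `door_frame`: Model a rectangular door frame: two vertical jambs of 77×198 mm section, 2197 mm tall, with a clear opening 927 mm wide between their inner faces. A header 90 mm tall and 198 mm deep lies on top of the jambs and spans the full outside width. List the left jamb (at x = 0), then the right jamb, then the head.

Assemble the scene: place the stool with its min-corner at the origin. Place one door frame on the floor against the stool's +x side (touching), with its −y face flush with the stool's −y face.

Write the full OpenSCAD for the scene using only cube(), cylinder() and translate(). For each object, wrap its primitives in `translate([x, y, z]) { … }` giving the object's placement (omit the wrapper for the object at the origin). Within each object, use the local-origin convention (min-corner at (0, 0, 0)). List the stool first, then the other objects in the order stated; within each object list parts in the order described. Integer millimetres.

translate([0, 0, 363]) cube([307, 272, 34]);
cube([26, 26, 363]);
translate([281, 0, 0]) cube([26, 26, 363]);
translate([0, 246, 0]) cube([26, 26, 363]);
translate([281, 246, 0]) cube([26, 26, 363]);
translate([307, 0, 0]) {
  cube([77, 198, 2197]);
  translate([1004, 0, 0]) cube([77, 198, 2197]);
  translate([0, 0, 2197]) cube([1081, 198, 90]);
}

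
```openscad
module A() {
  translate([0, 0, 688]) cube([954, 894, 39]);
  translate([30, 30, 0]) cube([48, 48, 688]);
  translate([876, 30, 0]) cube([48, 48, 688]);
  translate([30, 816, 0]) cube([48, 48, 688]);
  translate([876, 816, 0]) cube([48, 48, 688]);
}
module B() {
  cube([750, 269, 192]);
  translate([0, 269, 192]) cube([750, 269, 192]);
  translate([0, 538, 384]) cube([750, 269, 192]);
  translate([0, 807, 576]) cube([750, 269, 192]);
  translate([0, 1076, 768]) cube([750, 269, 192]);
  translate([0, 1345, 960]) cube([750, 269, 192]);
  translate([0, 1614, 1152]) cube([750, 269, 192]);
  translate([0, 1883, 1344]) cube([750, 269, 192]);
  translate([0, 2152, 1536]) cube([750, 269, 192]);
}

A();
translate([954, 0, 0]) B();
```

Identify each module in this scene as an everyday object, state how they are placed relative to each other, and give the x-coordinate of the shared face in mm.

A is a table. B is a staircase. The staircase is against the table's +x side, with their −y faces flush. The x-coordinate of the shared face is 954 mm.

The table's +x face and the staircase's −x face are both at x = 954 mm.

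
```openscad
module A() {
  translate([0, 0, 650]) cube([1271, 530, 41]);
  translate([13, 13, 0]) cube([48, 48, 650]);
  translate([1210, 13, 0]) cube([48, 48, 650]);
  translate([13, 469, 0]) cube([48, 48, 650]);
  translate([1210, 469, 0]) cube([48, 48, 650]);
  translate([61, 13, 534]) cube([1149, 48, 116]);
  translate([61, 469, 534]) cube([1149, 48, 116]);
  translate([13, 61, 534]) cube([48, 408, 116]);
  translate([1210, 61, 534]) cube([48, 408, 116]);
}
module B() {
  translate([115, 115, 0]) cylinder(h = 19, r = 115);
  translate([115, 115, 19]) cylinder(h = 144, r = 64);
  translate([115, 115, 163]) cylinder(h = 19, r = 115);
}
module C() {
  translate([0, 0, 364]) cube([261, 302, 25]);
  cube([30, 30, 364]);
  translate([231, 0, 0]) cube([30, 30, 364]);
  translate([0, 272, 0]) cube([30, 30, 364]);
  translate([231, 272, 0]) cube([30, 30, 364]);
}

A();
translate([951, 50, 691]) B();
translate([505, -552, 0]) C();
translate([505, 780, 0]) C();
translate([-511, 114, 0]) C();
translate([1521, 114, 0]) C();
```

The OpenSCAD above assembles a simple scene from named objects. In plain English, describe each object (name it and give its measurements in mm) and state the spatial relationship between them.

A is a table: top 1271 mm (x) × 530 mm (y), 41 mm thick, upper face at z = 691 mm, on four 48×48 mm square legs, each inset 13 mm from the nearest pair of top edges, running from z = 0 to the bottom of the top. Four apron rails, 48 mm thick and 116 mm tall, run between adjacent legs with their top edges flush with the underside of the top and their outer faces flush with the legs' outer faces.

B is a spool: two coaxial disc flanges of radius 115 mm and thickness 19 mm, joined by a core cylinder of radius 64 mm and height 144 mm. The lower flange rests on z = 0 and the three cylinders share a vertical axis.

C is a simple wooden stool: a rectangular seat 261 mm (x) by 302 mm (y), 25 mm thick, top face at z = 389 mm, on four square legs, each 30×30 mm in cross-section. The legs rest on z = 0, each flush with a corner of the seat.

The spool is on top of the table. Four stools sit around the table at the −y, +y, −x, +x sides.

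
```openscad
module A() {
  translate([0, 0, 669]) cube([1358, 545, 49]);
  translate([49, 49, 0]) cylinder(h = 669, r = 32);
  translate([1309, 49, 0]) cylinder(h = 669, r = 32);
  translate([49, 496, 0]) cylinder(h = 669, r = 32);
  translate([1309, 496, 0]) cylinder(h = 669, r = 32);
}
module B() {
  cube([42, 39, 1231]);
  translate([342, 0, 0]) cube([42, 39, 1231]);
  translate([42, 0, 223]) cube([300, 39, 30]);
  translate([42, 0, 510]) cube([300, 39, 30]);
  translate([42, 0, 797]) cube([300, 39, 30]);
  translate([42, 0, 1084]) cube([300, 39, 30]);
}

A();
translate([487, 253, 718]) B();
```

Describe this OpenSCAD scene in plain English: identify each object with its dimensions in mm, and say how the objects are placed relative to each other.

A is a table with a 1358×545 mm rectangular top, 49 mm thick, top surface at z = 718 mm, supported by four round legs of 64 mm diameter, each leg's bounding box inset 17 mm from the nearest pair of top edges, running from the floor.

B is a straight ladder. Two 42×39 mm vertical rails, 1231 mm tall, stand 384 mm apart (outside-to-outside) with their front faces coplanar on the −y side. 4 rungs, each 39 mm deep and 30 mm tall, span between the inner faces of the rails, front faces flush with the rails. The lowest rung's underside is at z = 223 mm and rungs are spaced 287 mm apart (underside to underside).

The ladder is on top of the table, centred.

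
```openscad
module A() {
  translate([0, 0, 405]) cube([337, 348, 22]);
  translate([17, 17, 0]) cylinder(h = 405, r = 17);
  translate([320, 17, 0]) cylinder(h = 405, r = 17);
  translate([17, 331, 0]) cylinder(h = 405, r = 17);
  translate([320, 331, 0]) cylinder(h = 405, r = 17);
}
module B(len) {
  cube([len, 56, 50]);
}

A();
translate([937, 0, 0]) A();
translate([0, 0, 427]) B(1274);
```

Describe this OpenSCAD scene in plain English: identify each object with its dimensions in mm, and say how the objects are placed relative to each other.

A is a four-legged stool. The seat is 337×348 mm, 22 mm thick, top at z = 427 mm. It stands on four round legs, each 34 mm in diameter, from z = 0 to the seat underside, each leg's axis is inset half a diameter from the nearest pair of seat edges (so the leg's bounding box is flush with the corner).

B is a rectangular beam 1274 mm long (x), 56 mm deep (y), 50 mm thick (z).

The beam spans the tops of two stools placed 600 mm apart, resting at z = 427 mm.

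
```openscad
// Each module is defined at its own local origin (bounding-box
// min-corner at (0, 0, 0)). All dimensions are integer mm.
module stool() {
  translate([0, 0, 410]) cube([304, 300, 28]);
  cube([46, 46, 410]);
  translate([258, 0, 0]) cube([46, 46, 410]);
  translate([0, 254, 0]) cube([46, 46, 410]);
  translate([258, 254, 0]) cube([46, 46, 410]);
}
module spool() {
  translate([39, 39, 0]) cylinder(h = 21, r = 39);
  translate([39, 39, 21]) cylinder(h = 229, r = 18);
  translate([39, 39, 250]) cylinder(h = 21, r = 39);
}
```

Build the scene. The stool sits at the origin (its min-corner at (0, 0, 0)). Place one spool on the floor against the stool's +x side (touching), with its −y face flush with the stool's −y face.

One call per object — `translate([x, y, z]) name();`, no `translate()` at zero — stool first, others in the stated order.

stool();
translate([304, 0, 0]) spool();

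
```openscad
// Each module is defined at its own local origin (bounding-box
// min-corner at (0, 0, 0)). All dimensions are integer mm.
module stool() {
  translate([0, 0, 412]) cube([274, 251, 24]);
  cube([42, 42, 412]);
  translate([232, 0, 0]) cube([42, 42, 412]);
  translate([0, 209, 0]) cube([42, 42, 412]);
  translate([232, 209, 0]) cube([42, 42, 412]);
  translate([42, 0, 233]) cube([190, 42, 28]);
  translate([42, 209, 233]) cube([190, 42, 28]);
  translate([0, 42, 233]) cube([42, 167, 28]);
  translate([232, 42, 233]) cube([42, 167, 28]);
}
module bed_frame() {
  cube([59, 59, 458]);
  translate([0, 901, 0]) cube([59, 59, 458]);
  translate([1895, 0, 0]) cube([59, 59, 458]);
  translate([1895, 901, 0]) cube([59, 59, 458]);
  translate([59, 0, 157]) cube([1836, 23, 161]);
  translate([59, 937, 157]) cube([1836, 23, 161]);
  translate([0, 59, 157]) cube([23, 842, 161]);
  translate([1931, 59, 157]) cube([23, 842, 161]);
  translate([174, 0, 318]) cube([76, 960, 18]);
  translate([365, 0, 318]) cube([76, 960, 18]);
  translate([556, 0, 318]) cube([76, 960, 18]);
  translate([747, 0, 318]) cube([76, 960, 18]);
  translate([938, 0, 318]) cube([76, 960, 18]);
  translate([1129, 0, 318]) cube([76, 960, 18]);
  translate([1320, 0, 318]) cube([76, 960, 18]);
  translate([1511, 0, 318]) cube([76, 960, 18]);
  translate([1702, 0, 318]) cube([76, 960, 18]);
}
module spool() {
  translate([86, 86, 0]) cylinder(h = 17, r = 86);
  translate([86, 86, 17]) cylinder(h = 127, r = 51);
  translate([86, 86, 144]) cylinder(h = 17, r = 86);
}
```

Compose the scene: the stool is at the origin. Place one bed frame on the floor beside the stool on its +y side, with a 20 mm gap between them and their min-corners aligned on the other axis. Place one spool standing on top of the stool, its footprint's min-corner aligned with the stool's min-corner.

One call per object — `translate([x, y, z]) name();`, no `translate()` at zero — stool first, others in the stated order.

stool();
translate([0, 271, 0]) bed_frame();
translate([0, 0, 436]) spool();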